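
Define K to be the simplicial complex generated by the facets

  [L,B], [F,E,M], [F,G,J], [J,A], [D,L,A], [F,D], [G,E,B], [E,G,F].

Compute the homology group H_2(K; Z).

H_2 = 0.

Fix the vertex order A < B < D < E < F < G < J < L < M and write every simplex with vertices in increasing order. Then dim K = 2 and the simplices of K are:

  0-simplices (9): A, B, D, E, F, G, J, L, M
  1-simplices (15): AD, AJ, AL, BE, BG, BL, DF, DL, EF, EG, EM, FG, FJ, FM, GJ
  2-simplices (5): ADL, BEG, EFG, EFM, FGJ

so the chain groups are C_0 ≅ Z^9, C_1 ≅ Z^15, C_2 ≅ Z^5.

The boundary map ∂_1: C_1 → C_0 maps an edge to its endpoints' difference, ∂[p,q] = q − p. For instance
  ∂BG = G − B.
This gives a 9×15 integer matrix of rank 8; reducing to Smith normal form yields diagonal entries (1,1,1,1,1,1,1,1).

Boundary ∂_2: C_2 → C_1 sends each 2-simplex [p,q,r] to [q,r] − [p,r] + [p,q]. For instance
  ∂ADL = DL − AL + AD,
  ∂BEG = EG − BG + BE.
The 15×5 boundary matrix has rank 5 and Smith normal form diag(1,1,1,1,1).

Now H_k = ker ∂_k / im ∂_{k+1}, so:

  H_2: rank ker ∂_2 − rank ∂_3 = (5 − 5) − 0 = 0, and there is no ∂_3, so H_2 = 0.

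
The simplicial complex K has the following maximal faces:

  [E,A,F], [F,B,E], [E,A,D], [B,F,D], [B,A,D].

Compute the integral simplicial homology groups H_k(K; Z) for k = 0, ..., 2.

H_0 = Z,  H_1 = Z,  H_2 = 0.

Order the vertices as A < B < D < E < F. Listing each simplex with vertices in this order, K has dimension 2 with simplices:

  0-simplices (5): A, B, D, E, F
  1-simplices (10): AB, AD, AE, AF, BD, BE, BF, DE, DF, EF
  2-simplices (5): ABD, ADE, AEF, BDF, BEF

Hence C_0 ≅ Z^5, C_1 ≅ Z^10, C_2 ≅ Z^5.

Boundary ∂_1: C_1 → C_0 is given by ∂[p,q] = [q] − [p]. For instance
  ∂BD = D − B.
This gives a 5×10 integer matrix of rank 4; reducing to Smith normal form yields diagonal entries (1,1,1,1).

Boundary ∂_2: C_2 → C_1 acts by ∂[p,q,r] = [q,r] − [p,r] + [p,q]. For instance
  ∂BEF = EF − BF + BE,
  ∂BDF = DF − BF + BD.
The resulting 10×5 matrix has rank 5, and its Smith normal form has invariant factors (1,1,1,1,1).

From H_k ≅ ker(∂_k) / im(∂_{k+1}) we obtain:

  H_0: rank C_0 − rank ∂_1 = 5 − 4 = 1, and the invariant factors of ∂_1 are all 1, so H_0 = Z.
  H_1: rank ker ∂_1 − rank ∂_2 = (10 − 4) − 5 = 1, and the invariant factors of ∂_2 are all 1, so H_1 = Z.
  H_2: rank ker ∂_2 − rank ∂_3 = (5 − 5) − 0 = 0, and there is no ∂_3, so H_2 = 0.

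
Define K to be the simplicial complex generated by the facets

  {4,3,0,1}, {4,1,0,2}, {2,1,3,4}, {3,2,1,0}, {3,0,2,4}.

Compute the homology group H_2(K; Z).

H_2 ≅ 0.

K has 5 vertices, 10 edges, 10 triangles, 5 3-simplices.
rank ∂_2 = 6, rank ∂_3 = 4 ⇒ b_2 = 10 − 6 − 4 = 0; all invariant factors of ∂_3 are 1 so no torsion. So H_2 ≅ 0.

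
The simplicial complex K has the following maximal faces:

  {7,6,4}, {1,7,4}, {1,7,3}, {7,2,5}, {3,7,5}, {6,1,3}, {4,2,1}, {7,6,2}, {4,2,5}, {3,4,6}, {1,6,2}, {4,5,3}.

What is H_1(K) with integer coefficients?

H_1 ≅ Z_2.

K has 7 vertices, 18 edges, 12 triangles.
rank ∂_1 = 6, rank ∂_2 = 12 ⇒ b_1 = 18 − 6 − 12 = 0; ∂_2 has invariant factor(s) [2] giving torsion. So H_1 = Z_2.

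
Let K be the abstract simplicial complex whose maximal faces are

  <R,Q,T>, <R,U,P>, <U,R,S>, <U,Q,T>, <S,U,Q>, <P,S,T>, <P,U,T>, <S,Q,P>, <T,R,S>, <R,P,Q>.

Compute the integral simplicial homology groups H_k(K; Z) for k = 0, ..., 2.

H_0 ≅ Z,  H_1 ≅ Z/2Z,  H_2 = 0.

Order the vertices as P < Q < R < S < T < U. Listing each simplex with vertices in this order, K has dimension 2 with simplices:

  0-simplices (6): P, Q, R, S, T, U
  1-simplices (15): PQ, PR, PS, PT, PU, QR, QS, QT, QU, RS, RT, RU, ST, SU, TU
  2-simplices (10): PQR, PQS, PRU, PST, PTU, QRT, QSU, QTU, RST, RSU

so the chain groups are C_0 ≅ Z^6, C_1 ≅ Z^15, C_2 ≅ Z^10.

Boundary ∂_1: C_1 → C_0 maps an edge to its endpoints' difference, ∂[p,q] = q − p.
The 6×15 boundary matrix has rank 5 and Smith normal form diag(1,1,1,1,1).

∂_2: C_2 → C_1 acts by ∂[p,q,r] = [q,r] − [p,r] + [p,q]. For instance
  ∂PQR = QR − PR + PQ,
  ∂QTU = TU − QU + QT.
The 15×10 boundary matrix has rank 10 and Smith normal form diag(1,1,1,1,1,1,1,1,1,2).

Now H_k = ker ∂_k / im ∂_{k+1}, so:

  H_0: rank C_0 − rank ∂_1 = 6 − 5 = 1, and the invariant factors of ∂_1 are all 1, so H_0 ≅ Z.
  H_1: rank ker ∂_1 − rank ∂_2 = (15 − 5) − 10 = 0, and ∂_2 has invariant factor 2 > 1, so H_1 ≅ Z/2Z.
  H_2: rank ker ∂_2 − rank ∂_3 = (10 − 10) − 0 = 0, and there is no ∂_3, so H_2 ≅ 0.

As a check, the Euler characteristic is 6 − 15 + 10 = 1, which agrees with 1 − 0 + 0 = 1.
(K is a triangulation of the real projective plane RP^2.)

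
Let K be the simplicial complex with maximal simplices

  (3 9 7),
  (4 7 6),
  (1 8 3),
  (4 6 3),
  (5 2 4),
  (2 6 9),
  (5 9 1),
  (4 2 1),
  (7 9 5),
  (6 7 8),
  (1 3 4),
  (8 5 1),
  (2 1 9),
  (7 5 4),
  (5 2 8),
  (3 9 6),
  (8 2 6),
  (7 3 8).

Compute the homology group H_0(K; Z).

Take the total order 1 < 2 < 3 < 4 < 5 < 6 < 7 < 8 < 9 on the vertex set. Then K (dimension 2) consists of the simplices:

  0-simplices (9): [1], [2], [3], [4], [5], [6], [7], [8], [9]
  1-simplices (27): (27 of them)
  2-simplices (18): [1,2,4], [1,2,9], [1,3,4], [1,3,8], [1,5,8], [1,5,9], [2,4,5], [2,5,8], [2,6,8], [2,6,9], [3,4,6], [3,6,9], [3,7,8], [3,7,9], [4,5,7], [4,6,7], [5,7,9], [6,7,8]

Hence C_0 ≅ Z^9, C_1 ≅ Z^27, C_2 ≅ Z^18.

Boundary ∂_1: C_1 → C_0 maps an edge to its endpoints' difference, ∂[p,q] = q − p. For instance
  ∂[1,2] = [2] − [1].
The resulting 9×27 matrix has rank 8, and its Smith normal form has invariant factors (1,1,1,1,1,1,1,1).

The boundary map ∂_2: C_2 → C_1 maps a triangle to the signed sum of its edges. For instance
  ∂[3,7,8] = [7,8] − [3,8] + [3,7],
  ∂[2,6,8] = [6,8] − [2,8] + [2,6].
As a 27×18 matrix over Z this has rank 18, with invariant factors (1,1,1,1,1,1,1,1,1,1,1,1,1,1,1,1,1,2).

Reading off H_k = ker ∂_k / im ∂_{k+1}:

  H_0: rank C_0 − rank ∂_1 = 9 − 8 = 1, and the invariant factors of ∂_1 are all 1, so H_0 = Z.

H_0 ≅ Z.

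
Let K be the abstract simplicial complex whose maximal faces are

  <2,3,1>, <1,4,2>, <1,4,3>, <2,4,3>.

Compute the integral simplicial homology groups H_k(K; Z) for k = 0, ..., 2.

H_0 = Z,  H_1 = 0,  H_2 = Z.

Take the total order 1 < 2 < 3 < 4 on the vertex set. Then K (dimension 2) consists of the simplices:

  0-simplices (4): [1], [2], [3], [4]
  1-simplices (6): [1,2], [1,3], [1,4], [2,3], [2,4], [3,4]
  2-simplices (4): [1,2,3], [1,2,4], [1,3,4], [2,3,4]

so the chain groups are C_0 ≅ Z^4, C_1 ≅ Z^6, C_2 ≅ Z^4.

The boundary map ∂_1: C_1 → C_0 sends each edge [p,q] (with p < q) to q − p.
The resulting 4×6 matrix has rank 3, and its Smith normal form has invariant factors (1,1,1).

∂_2: C_2 → C_1 sends each 2-simplex [p,q,r] to [q,r] − [p,r] + [p,q]. For instance
  ∂[1,2,4] = [2,4] − [1,4] + [1,2],
  ∂[1,3,4] = [3,4] − [1,4] + [1,3].
As a 6×4 matrix over Z this has rank 3, with invariant factors (1,1,1).

From H_k ≅ ker(∂_k) / im(∂_{k+1}) we obtain:

  H_0: rank C_0 − rank ∂_1 = 4 − 3 = 1, and the invariant factors of ∂_1 are all 1, so H_0 ≅ Z.
  H_1: rank ker ∂_1 − rank ∂_2 = (6 − 3) − 3 = 0, and the invariant factors of ∂_2 are all 1, so H_1 ≅ 0.
  H_2: rank ker ∂_2 − rank ∂_3 = (4 − 3) − 0 = 1, and there is no ∂_3, so H_2 ≅ Z.

As a check, the Euler characteristic is 4 − 6 + 4 = 2, which agrees with 1 − 0 + 1 = 2.
(K is a triangulation of the 2-sphere S^2.)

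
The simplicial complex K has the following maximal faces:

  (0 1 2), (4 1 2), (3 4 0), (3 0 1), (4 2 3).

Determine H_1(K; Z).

H_1 = Z.

Take the total order 0 < 1 < 2 < 3 < 4 on the vertex set. Then K (dimension 2) consists of the simplices:

  0-simplices (5): [0], [1], [2], [3], [4]
  1-simplices (10): [0,1], [0,2], [0,3], [0,4], [1,2], [1,3], [1,4], [2,3], [2,4], [3,4]
  2-simplices (5): [0,1,2], [0,1,3], [0,3,4], [1,2,4], [2,3,4]

so the chain groups are C_0 ≅ Z^5, C_1 ≅ Z^10, C_2 ≅ Z^5.

Boundary ∂_1: C_1 → C_0 sends each edge [p,q] (with p < q) to q − p. For instance
  ∂[0,2] = [2] − [0].
As a 5×10 matrix over Z this has rank 4, with invariant factors (1,1,1,1).

The boundary map ∂_2: C_2 → C_1 sends each 2-simplex [p,q,r] to [q,r] − [p,r] + [p,q]. For instance
  ∂[1,2,4] = [2,4] − [1,4] + [1,2],
  ∂[0,1,2] = [1,2] − [0,2] + [0,1].
The resulting 10×5 matrix has rank 5, and its Smith normal form has invariant factors (1,1,1,1,1).

Reading off H_k = ker ∂_k / im ∂_{k+1}:

  H_1: rank ker ∂_1 − rank ∂_2 = (10 − 4) − 5 = 1, and the invariant factors of ∂_2 are all 1, so H_1 = Z.

(K is a triangulation of the Möbius band.)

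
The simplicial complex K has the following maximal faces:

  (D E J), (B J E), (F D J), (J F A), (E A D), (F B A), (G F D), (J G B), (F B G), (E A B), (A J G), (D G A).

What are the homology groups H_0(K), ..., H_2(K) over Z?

H_0 = Z,  H_1 = Z/2,  H_2 = 0.

Fix the vertex order A < B < D < E < F < G < J and write every simplex with vertices in increasing order. Then dim K = 2 and the simplices of K are:

  0-simplices (7): A, B, D, E, F, G, J
  1-simplices (18): AB, AD, AE, AF, AG, AJ, BE, BF, BG, BJ, DE, DF, DG, DJ, EJ, FG, FJ, GJ
  2-simplices (12): ABE, ABF, ADE, ADG, AFJ, AGJ, BEJ, BFG, BGJ, DEJ, DFG, DFJ

giving chain groups C_0 ≅ Z^7, C_1 ≅ Z^18, C_2 ≅ Z^12.

∂_1: C_1 → C_0 is given by ∂[p,q] = [q] − [p]. For instance
  ∂DE = E − D.
The 7×18 boundary matrix has rank 6 and Smith normal form diag(1,1,1,1,1,1).

Boundary ∂_2: C_2 → C_1 maps a triangle to the signed sum of its edges. For instance
  ∂DFJ = FJ − DJ + DF,
  ∂AGJ = GJ − AJ + AG.
The 18×12 boundary matrix has rank 12 and Smith normal form diag(1,1,1,1,1,1,1,1,1,1,1,2).

Computing H_k = (kernel of ∂_k) / (image of ∂_{k+1}):

  H_0: rank C_0 − rank ∂_1 = 7 − 6 = 1, and the invariant factors of ∂_1 are all 1, so H_0 = Z.
  H_1: rank ker ∂_1 − rank ∂_2 = (18 − 6) − 12 = 0, and ∂_2 has invariant factor 2 > 1, so H_1 = Z/2.
  H_2: rank ker ∂_2 − rank ∂_3 = (12 − 12) − 0 = 0, and there is no ∂_3, so H_2 = 0.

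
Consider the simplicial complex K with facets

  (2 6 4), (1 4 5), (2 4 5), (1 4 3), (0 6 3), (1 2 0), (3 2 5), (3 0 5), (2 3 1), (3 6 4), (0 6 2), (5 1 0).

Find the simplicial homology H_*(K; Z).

K has 7 vertices, 18 edges, 12 triangles.
rank ∂_0 = 0, rank ∂_1 = 6 ⇒ b_0 = 7 − 0 − 6 = 1; all invariant factors of ∂_1 are 1 so no torsion. So H_0 ≅ Z.
rank ∂_1 = 6, rank ∂_2 = 12 ⇒ b_1 = 18 − 6 − 12 = 0; ∂_2 has invariant factor(s) [2] giving torsion. So H_1 ≅ Z/2.
rank ∂_2 = 12, rank ∂_3 = 0 ⇒ b_2 = 12 − 12 − 0 = 0. So H_2 ≅ 0.

H_0 ≅ Z,  H_1 ≅ Z/2,  H_2 = 0.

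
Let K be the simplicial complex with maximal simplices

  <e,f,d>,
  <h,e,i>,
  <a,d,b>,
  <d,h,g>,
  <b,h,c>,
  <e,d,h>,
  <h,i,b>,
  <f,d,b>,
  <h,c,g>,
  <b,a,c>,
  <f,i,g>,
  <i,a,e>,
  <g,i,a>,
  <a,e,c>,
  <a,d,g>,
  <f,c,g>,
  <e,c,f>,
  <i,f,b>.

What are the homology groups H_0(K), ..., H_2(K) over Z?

Take the total order a < b < c < d < e < f < g < h < i on the vertex set. Then K (dimension 2) consists of the simplices:

  0-simplices (9): a, b, c, d, e, f, g, h, i
  1-simplices (27): ab, ac, ad, ae, ag, ai, bc, bd, bf, bh, bi, ce, cf, cg, ch, de, df, dg, dh, ef, eh, ei, fg, fi, gh, gi, hi
  2-simplices (18): abc, abd, ace, adg, aei, agi, bch, bdf, bfi, bhi, cef, cfg, cgh, def, deh, dgh, ehi, fgi

so the chain groups are C_0 ≅ Z^9, C_1 ≅ Z^27, C_2 ≅ Z^18.

The boundary map ∂_1: C_1 → C_0 maps an edge to its endpoints' difference, ∂[p,q] = q − p. For instance
  ∂dh = h − d.
This gives a 9×27 integer matrix of rank 8; reducing to Smith normal form yields diagonal entries (1,1,1,1,1,1,1,1).

Boundary ∂_2: C_2 → C_1 acts by ∂[p,q,r] = [q,r] − [p,r] + [p,q]. For instance
  ∂aei = ei − ai + ae,
  ∂bhi = hi − bi + bh.
This gives a 27×18 integer matrix of rank 17; reducing to Smith normal form yields diagonal entries (1,1,1,1,1,1,1,1,1,1,1,1,1,1,1,1,1).

Computing H_k = (kernel of ∂_k) / (image of ∂_{k+1}):

  H_0: rank C_0 − rank ∂_1 = 9 − 8 = 1, and the invariant factors of ∂_1 are all 1, so H_0 = Z.
  H_1: rank ker ∂_1 − rank ∂_2 = (27 − 8) − 17 = 2, and the invariant factors of ∂_2 are all 1, so H_1 = Z^2.
  H_2: rank ker ∂_2 − rank ∂_3 = (18 − 17) − 0 = 1, and there is no ∂_3, so H_2 = Z.

H_0 ≅ Z,  H_1 ≅ Z^2,  H_2 ≅ Z.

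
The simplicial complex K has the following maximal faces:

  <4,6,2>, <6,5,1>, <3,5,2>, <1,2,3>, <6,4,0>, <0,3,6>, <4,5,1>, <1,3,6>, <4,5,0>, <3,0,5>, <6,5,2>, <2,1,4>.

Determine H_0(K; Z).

Fix the vertex order 0 < 1 < 2 < 3 < 4 < 5 < 6 and write every simplex with vertices in increasing order. Then dim K = 2 and the simplices of K are:

  0-simplices (7): [0], [1], [2], [3], [4], [5], [6]
  1-simplices (18): [0,3], [0,4], [0,5], [0,6], [1,2], [1,3], [1,4], [1,5], [1,6], [2,3], [2,4], [2,5], [2,6], [3,5], [3,6], [4,5], [4,6], [5,6]
  2-simplices (12): [0,3,5], [0,3,6], [0,4,5], [0,4,6], [1,2,3], [1,2,4], [1,3,6], [1,4,5], [1,5,6], [2,3,5], [2,4,6], [2,5,6]

so the chain groups are C_0 ≅ Z^7, C_1 ≅ Z^18, C_2 ≅ Z^12.

The boundary map ∂_1: C_1 → C_0 maps an edge to its endpoints' difference, ∂[p,q] = q − p.
As a 7×18 matrix over Z this has rank 6, with invariant factors (1,1,1,1,1,1).

Boundary ∂_2: C_2 → C_1 maps a triangle to the signed sum of its edges. For instance
  ∂[1,5,6] = [5,6] − [1,6] + [1,5],
  ∂[1,3,6] = [3,6] − [1,6] + [1,3].
The 18×12 boundary matrix has rank 12 and Smith normal form diag(1,1,1,1,1,1,1,1,1,1,1,2).

Now H_k = ker ∂_k / im ∂_{k+1}, so:

  H_0: rank C_0 − rank ∂_1 = 7 − 6 = 1, and the invariant factors of ∂_1 are all 1, so H_0 = Z.

H_0 = Z.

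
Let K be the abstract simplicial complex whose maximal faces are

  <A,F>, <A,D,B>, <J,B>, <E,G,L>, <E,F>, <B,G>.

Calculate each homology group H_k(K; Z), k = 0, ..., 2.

H_0 ≅ Z,  H_1 ≅ Z,  H_2 = 0.

Fix the vertex order A < B < D < E < F < G < J < L and write every simplex with vertices in increasing order. Then dim K = 2 and the simplices of K are:

  0-simplices (8): A, B, D, E, F, G, J, L
  1-simplices (10): AB, AD, AF, BD, BG, BJ, EF, EG, EL, GL
  2-simplices (2): ABD, EGL

Hence C_0 ≅ Z^8, C_1 ≅ Z^10, C_2 ≅ Z^2.

Boundary ∂_1: C_1 → C_0 is given by ∂[p,q] = [q] − [p]. For instance
  ∂AF = F − A.
As a 8×10 matrix over Z this has rank 7, with invariant factors (1,1,1,1,1,1,1).

The boundary map ∂_2: C_2 → C_1 sends each 2-simplex [p,q,r] to [q,r] − [p,r] + [p,q]. For instance
  ∂EGL = GL − EL + EG,
  ∂ABD = BD − AD + AB.
The resulting 10×2 matrix has rank 2, and its Smith normal form has invariant factors (1,1).

Now H_k = ker ∂_k / im ∂_{k+1}, so:

  H_0: rank C_0 − rank ∂_1 = 8 − 7 = 1, and the invariant factors of ∂_1 are all 1, so H_0 ≅ Z.
  H_1: rank ker ∂_1 − rank ∂_2 = (10 − 7) − 2 = 1, and the invariant factors of ∂_2 are all 1, so H_1 ≅ Z.
  H_2: rank ker ∂_2 − rank ∂_3 = (2 − 2) − 0 = 0, and there is no ∂_3, so H_2 ≅ 0.

As a check, the Euler characteristic is 8 − 10 + 2 = 0, which agrees with 1 − 1 + 0 = 0.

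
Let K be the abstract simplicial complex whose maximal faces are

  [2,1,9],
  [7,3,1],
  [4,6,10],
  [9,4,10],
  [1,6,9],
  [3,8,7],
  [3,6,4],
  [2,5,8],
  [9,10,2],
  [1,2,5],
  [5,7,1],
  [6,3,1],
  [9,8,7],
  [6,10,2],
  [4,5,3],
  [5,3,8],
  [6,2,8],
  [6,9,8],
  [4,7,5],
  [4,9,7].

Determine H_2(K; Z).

H_2 ≅ 0.

Order the vertices as 1 < 2 < 3 < 4 < 5 < 6 < 7 < 8 < 9 < 10. Listing each simplex with vertices in this order, K has dimension 2 with simplices:

  0-simplices (10): [1], [2], [3], [4], [5], [6], [7], [8], [9], [10]
  1-simplices (30): (30 of them)
  2-simplices (20): (20 of them)

Hence C_0 ≅ Z^10, C_1 ≅ Z^30, C_2 ≅ Z^20.

The boundary map ∂_1: C_1 → C_0 sends each edge [p,q] (with p < q) to q − p.
The resulting 10×30 matrix has rank 9, and its Smith normal form has invariant factors (1,1,1,1,1,1,1,1,1).

Boundary ∂_2: C_2 → C_1 acts by ∂[p,q,r] = [q,r] − [p,r] + [p,q]. For instance
  ∂[2,6,10] = [6,10] − [2,10] + [2,6],
  ∂[4,6,10] = [6,10] − [4,10] + [4,6].
The resulting 30×20 matrix has rank 20, and its Smith normal form has invariant factors (1,1,1,1,1,1,1,1,1,1,1,1,1,1,1,1,1,1,1,2).

Now H_k = ker ∂_k / im ∂_{k+1}, so:

  H_2: rank ker ∂_2 − rank ∂_3 = (20 − 20) − 0 = 0, and there is no ∂_3, so H_2 ≅ 0.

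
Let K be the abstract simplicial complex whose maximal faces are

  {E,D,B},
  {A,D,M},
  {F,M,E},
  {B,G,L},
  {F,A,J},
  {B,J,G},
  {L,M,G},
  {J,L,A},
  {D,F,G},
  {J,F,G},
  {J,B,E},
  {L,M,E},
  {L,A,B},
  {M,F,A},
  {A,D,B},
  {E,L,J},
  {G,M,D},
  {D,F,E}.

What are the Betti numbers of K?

We work with the vertex ordering A < B < D < E < F < G < J < L < M. The simplices of K, each written with vertices in increasing order, are:

  0-simplices (9): A, B, D, E, F, G, J, L, M
  1-simplices (27): AB, AD, AF, AJ, AL, AM, BD, BE, BG, BJ, BL, DE, DF, DG, DM, EF, EJ, EL, EM, FG, FJ, FM, GJ, GL, GM, JL, LM
  2-simplices (18): ABD, ABL, ADM, AFJ, AFM, AJL, BDE, BEJ, BGJ, BGL, DEF, DFG, DGM, EFM, EJL, ELM, FGJ, GLM

Hence C_0 ≅ Z^9, C_1 ≅ Z^27, C_2 ≅ Z^18.

The boundary map ∂_1: C_1 → C_0 sends each edge [p,q] (with p < q) to q − p. For instance
  ∂EJ = J − E.
As a 9×27 matrix over Z this has rank 8, with invariant factors (1,1,1,1,1,1,1,1).

The boundary map ∂_2: C_2 → C_1 sends each 2-simplex [p,q,r] to [q,r] − [p,r] + [p,q]. For instance
  ∂DFG = FG − DG + DF,
  ∂DEF = EF − DF + DE.
The resulting 27×18 matrix has rank 18, and its Smith normal form has invariant factors (1,1,1,1,1,1,1,1,1,1,1,1,1,1,1,1,1,2).

Computing H_k = (kernel of ∂_k) / (image of ∂_{k+1}):

  H_0: rank C_0 − rank ∂_1 = 9 − 8 = 1, and the invariant factors of ∂_1 are all 1, so H_0 = Z.
  H_1: rank ker ∂_1 − rank ∂_2 = (27 − 8) − 18 = 1, and ∂_2 has invariant factor 2 > 1, so H_1 = Z ⊕ Z/2.
  H_2: rank ker ∂_2 − rank ∂_3 = (18 − 18) − 0 = 0, and there is no ∂_3, so H_2 = 0.

(K is a triangulation of the Klein bottle.)

Hence the Betti numbers are b_0 = 1, b_1 = 1, b_2 = 0.

b_0 = 1, b_1 = 1, b_2 = 0.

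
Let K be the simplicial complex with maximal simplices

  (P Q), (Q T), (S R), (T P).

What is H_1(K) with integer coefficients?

H_1 ≅ Z.

We work with the vertex ordering P < Q < R < S < T. The simplices of K, each written with vertices in increasing order, are:

  0-simplices (5): P, Q, R, S, T
  1-simplices (4): PQ, PT, QT, RS

so the chain groups are C_0 ≅ Z^5, C_1 ≅ Z^4.

Boundary ∂_1: C_1 → C_0 is given by ∂[p,q] = [q] − [p]. For instance
  ∂QT = T − Q.
As a 5×4 matrix over Z this has rank 3, with invariant factors (1,1,1).

Reading off H_k = ker ∂_k / im ∂_{k+1}:

  H_1: rank ker ∂_1 − rank ∂_2 = (4 − 3) − 0 = 1, and there is no ∂_2, so H_1 = Z.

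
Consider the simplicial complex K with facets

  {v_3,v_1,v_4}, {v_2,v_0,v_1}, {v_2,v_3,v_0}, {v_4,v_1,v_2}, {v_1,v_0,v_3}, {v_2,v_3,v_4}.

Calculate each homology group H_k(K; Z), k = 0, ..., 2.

Take the total order v_0 < v_1 < v_2 < v_3 < v_4 on the vertex set. Then K (dimension 2) consists of the simplices:

  0-simplices (5): [v_0], [v_1], [v_2], [v_3], [v_4]
  1-simplices (9): [v_0,v_1], [v_0,v_2], [v_0,v_3], [v_1,v_2], [v_1,v_3], [v_1,v_4], [v_2,v_3], [v_2,v_4], [v_3,v_4]
  2-simplices (6): [v_0,v_1,v_2], [v_0,v_1,v_3], [v_0,v_2,v_3], [v_1,v_2,v_4], [v_1,v_3,v_4], [v_2,v_3,v_4]

so the chain groups are C_0 ≅ Z^5, C_1 ≅ Z^9, C_2 ≅ Z^6.

Boundary ∂_1: C_1 → C_0 is given by ∂[p,q] = [q] − [p]. For instance
  ∂[v_0,v_2] = [v_2] − [v_0].
This gives a 5×9 integer matrix of rank 4; reducing to Smith normal form yields diagonal entries (1,1,1,1).

Boundary ∂_2: C_2 → C_1 acts by ∂[p,q,r] = [q,r] − [p,r] + [p,q]. For instance
  ∂[v_0,v_1,v_2] = [v_1,v_2] − [v_0,v_2] + [v_0,v_1],
  ∂[v_0,v_1,v_3] = [v_1,v_3] − [v_0,v_3] + [v_0,v_1].
This gives a 9×6 integer matrix of rank 5; reducing to Smith normal form yields diagonal entries (1,1,1,1,1).

Now H_k = ker ∂_k / im ∂_{k+1}, so:

  H_0: rank C_0 − rank ∂_1 = 5 − 4 = 1, and the invariant factors of ∂_1 are all 1, so H_0 ≅ Z.
  H_1: rank ker ∂_1 − rank ∂_2 = (9 − 4) − 5 = 0, and the invariant factors of ∂_2 are all 1, so H_1 ≅ 0.
  H_2: rank ker ∂_2 − rank ∂_3 = (6 − 5) − 0 = 1, and there is no ∂_3, so H_2 ≅ Z.

H_0 = Z,  H_1 = 0,  H_2 = Z.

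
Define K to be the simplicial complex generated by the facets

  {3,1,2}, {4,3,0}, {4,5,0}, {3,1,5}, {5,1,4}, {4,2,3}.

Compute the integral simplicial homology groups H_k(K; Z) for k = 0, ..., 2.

Fix the vertex order 0 < 1 < 2 < 3 < 4 < 5 and write every simplex with vertices in increasing order. Then dim K = 2 and the simplices of K are:

  0-simplices (6): [0], [1], [2], [3], [4], [5]
  1-simplices (12): [0,3], [0,4], [0,5], [1,2], [1,3], [1,4], [1,5], [2,3], [2,4], [3,4], [3,5], [4,5]
  2-simplices (6): [0,3,4], [0,4,5], [1,2,3], [1,3,5], [1,4,5], [2,3,4]

Hence C_0 ≅ Z^6, C_1 ≅ Z^12, C_2 ≅ Z^6.

The boundary map ∂_1: C_1 → C_0 maps an edge to its endpoints' difference, ∂[p,q] = q − p. For instance
  ∂[1,5] = [5] − [1].
The resulting 6×12 matrix has rank 5, and its Smith normal form has invariant factors (1,1,1,1,1).

Boundary ∂_2: C_2 → C_1 sends each 2-simplex [p,q,r] to [q,r] − [p,r] + [p,q]. For instance
  ∂[1,4,5] = [4,5] − [1,5] + [1,4],
  ∂[0,3,4] = [3,4] − [0,4] + [0,3].
This gives a 12×6 integer matrix of rank 6; reducing to Smith normal form yields diagonal entries (1,1,1,1,1,1).

Reading off H_k = ker ∂_k / im ∂_{k+1}:

  H_0: rank C_0 − rank ∂_1 = 6 − 5 = 1, and the invariant factors of ∂_1 are all 1, so H_0 ≅ Z.
  H_1: rank ker ∂_1 − rank ∂_2 = (12 − 5) − 6 = 1, and the invariant factors of ∂_2 are all 1, so H_1 ≅ Z.
  H_2: rank ker ∂_2 − rank ∂_3 = (6 − 6) − 0 = 0, and there is no ∂_3, so H_2 ≅ 0.

As a check, the Euler characteristic is 6 − 12 + 6 = 0, which agrees with 1 − 1 + 0 = 0.
(K is a triangulation of the cylinder S^1 x I.)

H_0 = Z,  H_1 = Z,  H_2 = 0.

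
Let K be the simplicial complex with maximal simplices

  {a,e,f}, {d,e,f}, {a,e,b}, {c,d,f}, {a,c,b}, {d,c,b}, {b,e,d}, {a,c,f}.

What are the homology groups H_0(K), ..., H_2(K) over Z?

H_0 ≅ Z,  H_1 = 0,  H_2 ≅ Z.

Fix the vertex order a < b < c < d < e < f and write every simplex with vertices in increasing order. Then dim K = 2 and the simplices of K are:

  0-simplices (6): a, b, c, d, e, f
  1-simplices (12): ab, ac, ae, af, bc, bd, be, cd, cf, de, df, ef
  2-simplices (8): abc, abe, acf, aef, bcd, bde, cdf, def

so the chain groups are C_0 ≅ Z^6, C_1 ≅ Z^12, C_2 ≅ Z^8.

∂_1: C_1 → C_0 sends each edge [p,q] (with p < q) to q − p. For instance
  ∂cf = f − c.
The resulting 6×12 matrix has rank 5, and its Smith normal form has invariant factors (1,1,1,1,1).

Boundary ∂_2: C_2 → C_1 sends each 2-simplex [p,q,r] to [q,r] − [p,r] + [p,q]. For instance
  ∂bde = de − be + bd,
  ∂abe = be − ae + ab.
This gives a 12×8 integer matrix of rank 7; reducing to Smith normal form yields diagonal entries (1,1,1,1,1,1,1).

Reading off H_k = ker ∂_k / im ∂_{k+1}:

  H_0: rank C_0 − rank ∂_1 = 6 − 5 = 1, and the invariant factors of ∂_1 are all 1, so H_0 ≅ Z.
  H_1: rank ker ∂_1 − rank ∂_2 = (12 − 5) − 7 = 0, and the invariant factors of ∂_2 are all 1, so H_1 ≅ 0.
  H_2: rank ker ∂_2 − rank ∂_3 = (8 − 7) − 0 = 1, and there is no ∂_3, so H_2 ≅ Z.

As a check, the Euler characteristic is 6 − 12 + 8 = 2, which agrees with 1 − 0 + 1 = 2.
(K is a triangulation of the 2-sphere S^2.)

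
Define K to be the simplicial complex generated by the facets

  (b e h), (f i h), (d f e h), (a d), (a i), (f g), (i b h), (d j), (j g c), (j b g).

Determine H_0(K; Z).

K has 10 vertices, 20 edges, 9 triangles, 1 3-simplex.
rank ∂_0 = 0, rank ∂_1 = 9 ⇒ b_0 = 10 − 0 − 9 = 1; all invariant factors of ∂_1 are 1 so no torsion. So H_0 = Z.

H_0 ≅ Z.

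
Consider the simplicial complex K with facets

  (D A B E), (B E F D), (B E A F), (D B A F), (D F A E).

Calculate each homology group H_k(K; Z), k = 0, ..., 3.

H_0 = Z,  H_1 = 0,  H_2 = 0,  H_3 = Z.

Order the vertices as A < B < D < E < F. Listing each simplex with vertices in this order, K has dimension 3 with simplices:

  0-simplices (5): A, B, D, E, F
  1-simplices (10): AB, AD, AE, AF, BD, BE, BF, DE, DF, EF
  2-simplices (10): ABD, ABE, ABF, ADE, ADF, AEF, BDE, BDF, BEF, DEF
  3-simplices (5): ABDE, ABDF, ABEF, ADEF, BDEF

giving chain groups C_0 ≅ Z^5, C_1 ≅ Z^10, C_2 ≅ Z^10, C_3 ≅ Z^5.

Boundary ∂_1: C_1 → C_0 maps an edge to its endpoints' difference, ∂[p,q] = q − p. For instance
  ∂BE = E − B.
The 5×10 boundary matrix has rank 4 and Smith normal form diag(1,1,1,1).

∂_2: C_2 → C_1 acts by ∂[p,q,r] = [q,r] − [p,r] + [p,q]. For instance
  ∂BDE = DE − BE + BD,
  ∂ADE = DE − AE + AD.
As a 10×10 matrix over Z this has rank 6, with invariant factors (1,1,1,1,1,1).

∂_3: C_3 → C_2 sends each 3-simplex σ to the alternating sum Σ_i (−1)^i (σ with its i-th vertex removed). For instance
  ∂ABEF = BEF − AEF + ABF − ABE,
  ∂BDEF = DEF − BEF + BDF − BDE.
This gives a 10×5 integer matrix of rank 4; reducing to Smith normal form yields diagonal entries (1,1,1,1).

Now H_k = ker ∂_k / im ∂_{k+1}, so:

  H_0: rank C_0 − rank ∂_1 = 5 − 4 = 1, and the invariant factors of ∂_1 are all 1, so H_0 ≅ Z.
  H_1: rank ker ∂_1 − rank ∂_2 = (10 − 4) − 6 = 0, and the invariant factors of ∂_2 are all 1, so H_1 ≅ 0.
  H_2: rank ker ∂_2 − rank ∂_3 = (10 − 6) − 4 = 0, and the invariant factors of ∂_3 are all 1, so H_2 ≅ 0.
  H_3: rank ker ∂_3 − rank ∂_4 = (5 − 4) − 0 = 1, and there is no ∂_4, so H_3 ≅ Z.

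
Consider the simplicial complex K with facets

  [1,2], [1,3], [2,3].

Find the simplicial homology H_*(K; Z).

We work with the vertex ordering 1 < 2 < 3. The simplices of K, each written with vertices in increasing order, are:

  0-simplices (3): [1], [2], [3]
  1-simplices (3): [1,2], [1,3], [2,3]

Hence C_0 ≅ Z^3, C_1 ≅ Z^3.

The boundary map ∂_1: C_1 → C_0 sends each edge [p,q] (with p < q) to q − p. For instance
  ∂[1,2] = [2] − [1].
As a 3×3 matrix over Z this has rank 2, with invariant factors (1,1).

From H_k ≅ ker(∂_k) / im(∂_{k+1}) we obtain:

  H_0: rank C_0 − rank ∂_1 = 3 − 2 = 1, and the invariant factors of ∂_1 are all 1, so H_0 = Z.
  H_1: rank ker ∂_1 − rank ∂_2 = (3 − 2) − 0 = 1, and there is no ∂_2, so H_1 = Z.

(K is a triangulation of the circle S^1.)

H_0 = Z,  H_1 = Z.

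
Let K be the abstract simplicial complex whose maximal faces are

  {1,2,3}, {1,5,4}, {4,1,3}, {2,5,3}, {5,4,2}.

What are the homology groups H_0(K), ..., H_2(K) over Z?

Fix the vertex order 1 < 2 < 3 < 4 < 5 and write every simplex with vertices in increasing order. Then dim K = 2 and the simplices of K are:

  0-simplices (5): [1], [2], [3], [4], [5]
  1-simplices (10): [1,2], [1,3], [1,4], [1,5], [2,3], [2,4], [2,5], [3,4], [3,5], [4,5]
  2-simplices (5): [1,2,3], [1,3,4], [1,4,5], [2,3,5], [2,4,5]

giving chain groups C_0 ≅ Z^5, C_1 ≅ Z^10, C_2 ≅ Z^5.

Boundary ∂_1: C_1 → C_0 is given by ∂[p,q] = [q] − [p].
As a 5×10 matrix over Z this has rank 4, with invariant factors (1,1,1,1).

∂_2: C_2 → C_1 sends each 2-simplex [p,q,r] to [q,r] − [p,r] + [p,q]. For instance
  ∂[1,3,4] = [3,4] − [1,4] + [1,3],
  ∂[2,4,5] = [4,5] − [2,5] + [2,4].
This gives a 10×5 integer matrix of rank 5; reducing to Smith normal form yields diagonal entries (1,1,1,1,1).

Reading off H_k = ker ∂_k / im ∂_{k+1}:

  H_0: rank C_0 − rank ∂_1 = 5 − 4 = 1, and the invariant factors of ∂_1 are all 1, so H_0 ≅ Z.
  H_1: rank ker ∂_1 − rank ∂_2 = (10 − 4) − 5 = 1, and the invariant factors of ∂_2 are all 1, so H_1 ≅ Z.
  H_2: rank ker ∂_2 − rank ∂_3 = (5 − 5) − 0 = 0, and there is no ∂_3, so H_2 ≅ 0.

H_0 ≅ Z,  H_1 ≅ Z,  H_2 = 0.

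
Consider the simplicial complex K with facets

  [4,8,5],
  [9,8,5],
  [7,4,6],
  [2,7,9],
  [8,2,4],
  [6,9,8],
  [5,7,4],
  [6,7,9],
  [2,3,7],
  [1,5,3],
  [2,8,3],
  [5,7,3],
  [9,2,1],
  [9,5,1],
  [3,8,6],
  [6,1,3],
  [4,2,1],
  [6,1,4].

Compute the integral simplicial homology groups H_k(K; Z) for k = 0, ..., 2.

We work with the vertex ordering 1 < 2 < 3 < 4 < 5 < 6 < 7 < 8 < 9. The simplices of K, each written with vertices in increasing order, are:

  0-simplices (9): [1], [2], [3], [4], [5], [6], [7], [8], [9]
  1-simplices (27): (27 of them)
  2-simplices (18): [1,2,4], [1,2,9], [1,3,5], [1,3,6], [1,4,6], [1,5,9], [2,3,7], [2,3,8], [2,4,8], [2,7,9], [3,5,7], [3,6,8], [4,5,7], [4,5,8], [4,6,7], [5,8,9], [6,7,9], [6,8,9]

giving chain groups C_0 ≅ Z^9, C_1 ≅ Z^27, C_2 ≅ Z^18.

Boundary ∂_1: C_1 → C_0 maps an edge to its endpoints' difference, ∂[p,q] = q − p. For instance
  ∂[5,9] = [9] − [5].
The resulting 9×27 matrix has rank 8, and its Smith normal form has invariant factors (1,1,1,1,1,1,1,1).

Boundary ∂_2: C_2 → C_1 maps a triangle to the signed sum of its edges. For instance
  ∂[5,8,9] = [8,9] − [5,9] + [5,8],
  ∂[6,8,9] = [8,9] − [6,9] + [6,8].
The 27×18 boundary matrix has rank 17 and Smith normal form diag(1,1,1,1,1,1,1,1,1,1,1,1,1,1,1,1,1).

From H_k ≅ ker(∂_k) / im(∂_{k+1}) we obtain:

  H_0: rank C_0 − rank ∂_1 = 9 − 8 = 1, and the invariant factors of ∂_1 are all 1, so H_0 ≅ Z.
  H_1: rank ker ∂_1 − rank ∂_2 = (27 − 8) − 17 = 2, and the invariant factors of ∂_2 are all 1, so H_1 ≅ Z^2.
  H_2: rank ker ∂_2 − rank ∂_3 = (18 − 17) − 0 = 1, and there is no ∂_3, so H_2 ≅ Z.

(K is a triangulation of the torus T^2.)

H_0 = Z,  H_1 = Z^2,  H_2 = Z.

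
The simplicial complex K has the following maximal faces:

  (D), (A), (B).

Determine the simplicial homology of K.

H_0 ≅ Z^3.

Order the vertices as A < B < D. Listing each simplex with vertices in this order, K has dimension 0 with simplices:

  0-simplices (3): A, B, D

Hence C_0 ≅ Z^3.

From H_k ≅ ker(∂_k) / im(∂_{k+1}) we obtain:

  H_0: rank C_0 − rank ∂_1 = 3 − 0 = 3, and there is no ∂_1, so H_0 ≅ Z^3.

(K is a triangulation of a set of 3 points.)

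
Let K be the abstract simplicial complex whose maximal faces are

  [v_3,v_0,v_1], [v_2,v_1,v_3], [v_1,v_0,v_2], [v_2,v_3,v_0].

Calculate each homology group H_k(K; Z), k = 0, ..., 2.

Take the total order v_0 < v_1 < v_2 < v_3 on the vertex set. Then K (dimension 2) consists of the simplices:

  0-simplices (4): [v_0], [v_1], [v_2], [v_3]
  1-simplices (6): [v_0,v_1], [v_0,v_2], [v_0,v_3], [v_1,v_2], [v_1,v_3], [v_2,v_3]
  2-simplices (4): [v_0,v_1,v_2], [v_0,v_1,v_3], [v_0,v_2,v_3], [v_1,v_2,v_3]

so the chain groups are C_0 ≅ Z^4, C_1 ≅ Z^6, C_2 ≅ Z^4.

∂_1: C_1 → C_0 is given by ∂[p,q] = [q] − [p].
As a 4×6 matrix over Z this has rank 3, with invariant factors (1,1,1).

Boundary ∂_2: C_2 → C_1 maps a triangle to the signed sum of its edges. For instance
  ∂[v_0,v_1,v_2] = [v_1,v_2] − [v_0,v_2] + [v_0,v_1],
  ∂[v_0,v_1,v_3] = [v_1,v_3] − [v_0,v_3] + [v_0,v_1].
As a 6×4 matrix over Z this has rank 3, with invariant factors (1,1,1).

From H_k ≅ ker(∂_k) / im(∂_{k+1}) we obtain:

  H_0: rank C_0 − rank ∂_1 = 4 − 3 = 1, and the invariant factors of ∂_1 are all 1, so H_0 ≅ Z.
  H_1: rank ker ∂_1 − rank ∂_2 = (6 − 3) − 3 = 0, and the invariant factors of ∂_2 are all 1, so H_1 ≅ 0.
  H_2: rank ker ∂_2 − rank ∂_3 = (4 − 3) − 0 = 1, and there is no ∂_3, so H_2 ≅ Z.

As a check, the Euler characteristic is 4 − 6 + 4 = 2, which agrees with 1 − 0 + 1 = 2.
(K is a triangulation of the 2-sphere S^2.)

H_0 = Z,  H_1 = 0,  H_2 = Z.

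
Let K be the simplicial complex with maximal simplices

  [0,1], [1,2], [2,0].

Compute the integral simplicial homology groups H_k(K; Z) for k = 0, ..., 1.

H_0 ≅ Z,  H_1 ≅ Z.

Order the vertices as 0 < 1 < 2. Listing each simplex with vertices in this order, K has dimension 1 with simplices:

  0-simplices (3): [0], [1], [2]
  1-simplices (3): [0,1], [0,2], [1,2]

giving chain groups C_0 ≅ Z^3, C_1 ≅ Z^3.

The boundary map ∂_1: C_1 → C_0 maps an edge to its endpoints' difference, ∂[p,q] = q − p.
This gives a 3×3 integer matrix of rank 2; reducing to Smith normal form yields diagonal entries (1,1).

Now H_k = ker ∂_k / im ∂_{k+1}, so:

  H_0: rank C_0 − rank ∂_1 = 3 − 2 = 1, and the invariant factors of ∂_1 are all 1, so H_0 ≅ Z.
  H_1: rank ker ∂_1 − rank ∂_2 = (3 − 2) − 0 = 1, and there is no ∂_2, so H_1 ≅ Z.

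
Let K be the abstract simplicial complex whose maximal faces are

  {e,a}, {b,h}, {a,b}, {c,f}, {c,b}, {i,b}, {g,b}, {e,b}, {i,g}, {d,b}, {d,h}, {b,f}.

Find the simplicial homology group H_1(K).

Fix the vertex order a < b < c < d < e < f < g < h < i and write every simplex with vertices in increasing order. Then dim K = 1 and the simplices of K are:

  0-simplices (9): a, b, c, d, e, f, g, h, i
  1-simplices (12): ab, ae, bc, bd, be, bf, bg, bh, bi, cf, dh, gi

giving chain groups C_0 ≅ Z^9, C_1 ≅ Z^12.

Boundary ∂_1: C_1 → C_0 maps an edge to its endpoints' difference, ∂[p,q] = q − p.
As a 9×12 matrix over Z this has rank 8, with invariant factors (1,1,1,1,1,1,1,1).

Computing H_k = (kernel of ∂_k) / (image of ∂_{k+1}):

  H_1: rank ker ∂_1 − rank ∂_2 = (12 − 8) − 0 = 4, and there is no ∂_2, so H_1 ≅ Z^4.

(K is a triangulation of a wedge of 4 circles.)

H_1 ≅ Z^4.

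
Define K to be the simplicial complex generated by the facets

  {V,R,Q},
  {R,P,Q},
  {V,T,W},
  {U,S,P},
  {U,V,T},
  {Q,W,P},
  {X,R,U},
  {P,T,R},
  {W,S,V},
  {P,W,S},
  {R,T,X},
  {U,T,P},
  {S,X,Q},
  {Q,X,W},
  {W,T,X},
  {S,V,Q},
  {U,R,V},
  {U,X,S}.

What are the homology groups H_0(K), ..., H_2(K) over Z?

H_0 = Z,  H_1 = Z × Z/2,  H_2 = 0.

Order the vertices as P < Q < R < S < T < U < V < W < X. Listing each simplex with vertices in this order, K has dimension 2 with simplices:

  0-simplices (9): P, Q, R, S, T, U, V, W, X
  1-simplices (27): PQ, PR, PS, PT, PU, PW, QR, QS, QV, QW, QX, RT, RU, RV, RX, SU, SV, SW, SX, TU, TV, TW, TX, UV, UX, VW, WX
  2-simplices (18): PQR, PQW, PRT, PSU, PSW, PTU, QRV, QSV, QSX, QWX, RTX, RUV, RUX, SUX, SVW, TUV, TVW, TWX

giving chain groups C_0 ≅ Z^9, C_1 ≅ Z^27, C_2 ≅ Z^18.

Boundary ∂_1: C_1 → C_0 sends each edge [p,q] (with p < q) to q − p. For instance
  ∂QV = V − Q.
This gives a 9×27 integer matrix of rank 8; reducing to Smith normal form yields diagonal entries (1,1,1,1,1,1,1,1).

The boundary map ∂_2: C_2 → C_1 maps a triangle to the signed sum of its edges. For instance
  ∂SUX = UX − SX + SU,
  ∂PRT = RT − PT + PR.
The 27×18 boundary matrix has rank 18 and Smith normal form diag(1,1,1,1,1,1,1,1,1,1,1,1,1,1,1,1,1,2).

Now H_k = ker ∂_k / im ∂_{k+1}, so:

  H_0: rank C_0 − rank ∂_1 = 9 − 8 = 1, and the invariant factors of ∂_1 are all 1, so H_0 ≅ Z.
  H_1: rank ker ∂_1 − rank ∂_2 = (27 − 8) − 18 = 1, and ∂_2 has invariant factor 2 > 1, so H_1 ≅ Z × Z/2.
  H_2: rank ker ∂_2 − rank ∂_3 = (18 − 18) − 0 = 0, and there is no ∂_3, so H_2 ≅ 0.

As a check, the Euler characteristic is 9 − 27 + 18 = 0, which agrees with 1 − 1 + 0 = 0.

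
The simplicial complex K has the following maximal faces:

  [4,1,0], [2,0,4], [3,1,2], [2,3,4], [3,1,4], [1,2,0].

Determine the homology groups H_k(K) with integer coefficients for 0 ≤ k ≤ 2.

Order the vertices as 0 < 1 < 2 < 3 < 4. Listing each simplex with vertices in this order, K has dimension 2 with simplices:

  0-simplices (5): [0], [1], [2], [3], [4]
  1-simplices (9): [0,1], [0,2], [0,4], [1,2], [1,3], [1,4], [2,3], [2,4], [3,4]
  2-simplices (6): [0,1,2], [0,1,4], [0,2,4], [1,2,3], [1,3,4], [2,3,4]

so the chain groups are C_0 ≅ Z^5, C_1 ≅ Z^9, C_2 ≅ Z^6.

The boundary map ∂_1: C_1 → C_0 maps an edge to its endpoints' difference, ∂[p,q] = q − p. For instance
  ∂[2,4] = [4] − [2].
As a 5×9 matrix over Z this has rank 4, with invariant factors (1,1,1,1).

The boundary map ∂_2: C_2 → C_1 maps a triangle to the signed sum of its edges. For instance
  ∂[0,1,2] = [1,2] − [0,2] + [0,1],
  ∂[1,3,4] = [3,4] − [1,4] + [1,3].
The resulting 9×6 matrix has rank 5, and its Smith normal form has invariant factors (1,1,1,1,1).

Computing H_k = (kernel of ∂_k) / (image of ∂_{k+1}):

  H_0: rank C_0 − rank ∂_1 = 5 − 4 = 1, and the invariant factors of ∂_1 are all 1, so H_0 ≅ Z.
  H_1: rank ker ∂_1 − rank ∂_2 = (9 − 4) − 5 = 0, and the invariant factors of ∂_2 are all 1, so H_1 ≅ 0.
  H_2: rank ker ∂_2 − rank ∂_3 = (6 − 5) − 0 = 1, and there is no ∂_3, so H_2 ≅ Z.

(K is a triangulation of the 2-sphere S^2.)

H_0 = Z,  H_1 = 0,  H_2 = Z.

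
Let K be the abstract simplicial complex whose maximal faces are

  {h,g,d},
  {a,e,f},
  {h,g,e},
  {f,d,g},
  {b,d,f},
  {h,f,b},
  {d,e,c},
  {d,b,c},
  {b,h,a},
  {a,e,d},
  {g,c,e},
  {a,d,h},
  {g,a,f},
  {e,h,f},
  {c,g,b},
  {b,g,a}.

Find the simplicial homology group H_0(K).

Take the total order a < b < c < d < e < f < g < h on the vertex set. Then K (dimension 2) consists of the simplices:

  0-simplices (8): a, b, c, d, e, f, g, h
  1-simplices (24): ab, ad, ae, af, ag, ah, bc, bd, bf, bg, bh, cd, ce, cg, de, df, dg, dh, ef, eg, eh, fg, fh, gh
  2-simplices (16): abg, abh, ade, adh, aef, afg, bcd, bcg, bdf, bfh, cde, ceg, dfg, dgh, efh, egh

so the chain groups are C_0 ≅ Z^8, C_1 ≅ Z^24, C_2 ≅ Z^16.

Boundary ∂_1: C_1 → C_0 maps an edge to its endpoints' difference, ∂[p,q] = q − p. For instance
  ∂gh = h − g.
The 8×24 boundary matrix has rank 7 and Smith normal form diag(1,1,1,1,1,1,1).

The boundary map ∂_2: C_2 → C_1 maps a triangle to the signed sum of its edges. For instance
  ∂bfh = fh − bh + bf,
  ∂aef = ef − af + ae.
The resulting 24×16 matrix has rank 15, and its Smith normal form has invariant factors (1,1,1,1,1,1,1,1,1,1,1,1,1,1,1).

Reading off H_k = ker ∂_k / im ∂_{k+1}:

  H_0: rank C_0 − rank ∂_1 = 8 − 7 = 1, and the invariant factors of ∂_1 are all 1, so H_0 = Z.

H_0 = Z.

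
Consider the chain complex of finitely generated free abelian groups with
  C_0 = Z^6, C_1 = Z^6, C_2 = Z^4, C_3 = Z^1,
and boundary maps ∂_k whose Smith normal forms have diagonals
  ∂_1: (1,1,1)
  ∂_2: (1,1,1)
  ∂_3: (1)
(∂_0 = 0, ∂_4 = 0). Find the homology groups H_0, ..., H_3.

H_0 = Z^3,  H_1 = 0,  H_2 = 0,  H_3 = 0.

H_0: b_0 = 6 − 0 − 3 = 3; torsion from ∂_1 factors > 1: none. So H_0 = Z^3.
H_1: b_1 = 6 − 3 − 3 = 0; torsion from ∂_2 factors > 1: none. So H_1 = 0.
H_2: b_2 = 4 − 3 − 1 = 0; torsion from ∂_3 factors > 1: none. So H_2 = 0.
H_3: b_3 = 1 − 1 − 0 = 0; torsion from ∂_4 factors > 1: none. So H_3 = 0.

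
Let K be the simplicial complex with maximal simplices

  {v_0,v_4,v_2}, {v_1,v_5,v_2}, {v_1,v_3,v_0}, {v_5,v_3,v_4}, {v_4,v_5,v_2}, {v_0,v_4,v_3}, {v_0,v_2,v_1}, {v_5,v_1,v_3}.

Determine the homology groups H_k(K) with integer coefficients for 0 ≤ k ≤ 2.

H_0 ≅ Z,  H_1 = 0,  H_2 ≅ Z.

We work with the vertex ordering v_0 < v_1 < v_2 < v_3 < v_4 < v_5. The simplices of K, each written with vertices in increasing order, are:

  0-simplices (6): [v_0], [v_1], [v_2], [v_3], [v_4], [v_5]
  1-simplices (12): [v_0,v_1], [v_0,v_2], [v_0,v_3], [v_0,v_4], [v_1,v_2], [v_1,v_3], [v_1,v_5], [v_2,v_4], [v_2,v_5], [v_3,v_4], [v_3,v_5], [v_4,v_5]
  2-simplices (8): [v_0,v_1,v_2], [v_0,v_1,v_3], [v_0,v_2,v_4], [v_0,v_3,v_4], [v_1,v_2,v_5], [v_1,v_3,v_5], [v_2,v_4,v_5], [v_3,v_4,v_5]

Hence C_0 ≅ Z^6, C_1 ≅ Z^12, C_2 ≅ Z^8.

∂_1: C_1 → C_0 is given by ∂[p,q] = [q] − [p].
The 6×12 boundary matrix has rank 5 and Smith normal form diag(1,1,1,1,1).

∂_2: C_2 → C_1 acts by ∂[p,q,r] = [q,r] − [p,r] + [p,q]. For instance
  ∂[v_3,v_4,v_5] = [v_4,v_5] − [v_3,v_5] + [v_3,v_4],
  ∂[v_1,v_2,v_5] = [v_2,v_5] − [v_1,v_5] + [v_1,v_2].
The 12×8 boundary matrix has rank 7 and Smith normal form diag(1,1,1,1,1,1,1).

Reading off H_k = ker ∂_k / im ∂_{k+1}:

  H_0: rank C_0 − rank ∂_1 = 6 − 5 = 1, and the invariant factors of ∂_1 are all 1, so H_0 ≅ Z.
  H_1: rank ker ∂_1 − rank ∂_2 = (12 − 5) − 7 = 0, and the invariant factors of ∂_2 are all 1, so H_1 ≅ 0.
  H_2: rank ker ∂_2 − rank ∂_3 = (8 − 7) − 0 = 1, and there is no ∂_3, so H_2 ≅ Z.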